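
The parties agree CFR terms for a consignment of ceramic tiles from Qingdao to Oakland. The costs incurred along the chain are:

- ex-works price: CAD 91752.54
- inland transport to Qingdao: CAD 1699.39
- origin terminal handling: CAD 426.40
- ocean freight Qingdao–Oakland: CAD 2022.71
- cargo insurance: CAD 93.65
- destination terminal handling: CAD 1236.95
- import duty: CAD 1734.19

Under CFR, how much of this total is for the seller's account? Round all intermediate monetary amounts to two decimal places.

Seller's account: CAD 95901.04

CFR: the seller pays costs through ocean freight to the destination port, but not insurance.
Seller's account: goods 91752.54 + inland to port 1699.39 + origin terminal 426.40 + freight 2022.71 = 95901.04
Buyer's account: insurance 93.65 + destination terminal 1236.95 + duty 1734.19 = 3064.79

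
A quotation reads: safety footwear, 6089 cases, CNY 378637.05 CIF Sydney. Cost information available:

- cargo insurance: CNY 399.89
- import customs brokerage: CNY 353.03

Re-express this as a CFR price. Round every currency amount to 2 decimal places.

CFR price: CNY 378237.16

Not relevant to the conversion: brokerage — on the buyer under both terms; not part of either seller's price.
From CIF to CFR, the seller no longer bears: insurance.
CFR price = 378637.05 − 399.89 = 378237.16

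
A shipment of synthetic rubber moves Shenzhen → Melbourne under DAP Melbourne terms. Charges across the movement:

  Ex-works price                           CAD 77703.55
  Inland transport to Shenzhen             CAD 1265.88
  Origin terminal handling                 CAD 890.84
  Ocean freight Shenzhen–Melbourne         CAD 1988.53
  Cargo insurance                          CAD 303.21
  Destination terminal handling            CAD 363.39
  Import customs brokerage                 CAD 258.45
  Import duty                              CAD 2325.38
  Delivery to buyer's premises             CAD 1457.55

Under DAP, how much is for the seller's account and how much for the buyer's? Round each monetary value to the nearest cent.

Seller: CAD 83972.95; buyer: CAD 2583.83

DAP: the seller bears all costs to the named destination except import duty and clearance.
Seller's account: goods 77703.55 + inland to port 1265.88 + origin terminal 890.84 + freight 1988.53 + insurance 303.21 + destination terminal 363.39 + delivery 1457.55 = 83972.95
Buyer's account: brokerage 258.45 + duty 2325.38 = 2583.83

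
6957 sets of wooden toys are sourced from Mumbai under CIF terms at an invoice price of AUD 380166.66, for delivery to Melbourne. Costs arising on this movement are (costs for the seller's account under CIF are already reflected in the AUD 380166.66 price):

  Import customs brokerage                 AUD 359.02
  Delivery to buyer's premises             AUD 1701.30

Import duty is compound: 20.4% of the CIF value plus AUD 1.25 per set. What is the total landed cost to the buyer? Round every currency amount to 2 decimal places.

CIF: the seller pays costs through ocean freight and marine insurance to the destination port.
The CIF price already equals the CIF value: 380166.66
Ad valorem component: 380166.66 × 20.4% = 77554.00
Specific component: 6957 × 1.25 = 8696.25
Import duty = 77554.00 + 8696.25 = 86250.25
Buyer bears: brokerage 359.02 + delivery 1701.30 + duty 86250.25 = 88310.57
Landed cost = invoice 380166.66 + 88310.57 = 468477.23

Total landed cost: AUD 468477.23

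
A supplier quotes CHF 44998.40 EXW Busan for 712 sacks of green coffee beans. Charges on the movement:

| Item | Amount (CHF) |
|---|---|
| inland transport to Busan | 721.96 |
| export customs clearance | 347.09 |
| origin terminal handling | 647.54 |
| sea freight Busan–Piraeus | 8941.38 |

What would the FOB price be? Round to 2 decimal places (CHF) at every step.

FOB price: CHF 46714.99

Not relevant to the conversion: freight — on the buyer under both terms; not part of either seller's price.
From EXW to FOB, the seller additionally bears: inland to port, export clearance, origin terminal.
FOB price = 44998.40 + 721.96 + 347.09 + 647.54 = 46714.99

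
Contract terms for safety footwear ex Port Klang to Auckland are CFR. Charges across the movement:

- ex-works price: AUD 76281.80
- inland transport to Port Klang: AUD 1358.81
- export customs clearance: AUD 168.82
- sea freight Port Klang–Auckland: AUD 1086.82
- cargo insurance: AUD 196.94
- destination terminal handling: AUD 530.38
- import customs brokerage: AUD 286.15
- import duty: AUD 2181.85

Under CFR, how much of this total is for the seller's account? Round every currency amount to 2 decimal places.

Seller's account: AUD 78896.25

CFR: the seller pays costs through ocean freight to the destination port, but not insurance.
Seller's account: goods 76281.80 + inland to port 1358.81 + export clearance 168.82 + freight 1086.82 = 78896.25
Buyer's account: insurance 196.94 + destination terminal 530.38 + brokerage 286.15 + duty 2181.85 = 3195.32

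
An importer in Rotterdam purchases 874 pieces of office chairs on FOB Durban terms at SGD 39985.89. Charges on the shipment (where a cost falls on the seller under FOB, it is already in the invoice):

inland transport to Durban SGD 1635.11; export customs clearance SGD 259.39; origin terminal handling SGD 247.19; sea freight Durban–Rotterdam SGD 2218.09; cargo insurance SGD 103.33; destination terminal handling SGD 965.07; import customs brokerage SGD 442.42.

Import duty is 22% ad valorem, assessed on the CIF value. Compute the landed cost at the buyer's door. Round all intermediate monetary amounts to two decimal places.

FOB: the seller bears costs until goods are on board at the origin port; the buyer bears freight, insurance and all costs thereafter.
Already in the invoice (seller's account under FOB): inland to port, export clearance, origin terminal — exclude.
CIF value = FOB price + freight + insurance = 39985.89 + 2218.09 + 103.33 = 42307.31
Import duty = 42307.31 × 22% = 9307.61
Buyer bears: freight 2218.09 + insurance 103.33 + destination terminal 965.07 + brokerage 442.42 + duty 9307.61 = 13036.52
Landed cost = invoice 39985.89 + 13036.52 = 53022.41

Total landed cost: SGD 53022.41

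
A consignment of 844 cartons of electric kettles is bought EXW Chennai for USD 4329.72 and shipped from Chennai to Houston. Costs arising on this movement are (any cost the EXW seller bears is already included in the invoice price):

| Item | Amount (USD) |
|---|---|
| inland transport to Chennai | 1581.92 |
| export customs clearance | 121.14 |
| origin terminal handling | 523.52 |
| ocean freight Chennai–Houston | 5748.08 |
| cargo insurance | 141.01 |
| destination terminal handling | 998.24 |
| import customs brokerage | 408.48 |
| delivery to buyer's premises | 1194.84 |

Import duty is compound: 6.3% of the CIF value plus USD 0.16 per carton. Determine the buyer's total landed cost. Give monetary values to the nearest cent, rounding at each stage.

EXW: the seller makes goods available at their premises; the buyer bears all onward costs.
CIF value = EXW price + inland to port + export clearance + origin terminal + freight + insurance = 4329.72 + 1581.92 + 121.14 + 523.52 + 5748.08 + 141.01 = 12445.39
Ad valorem component: 12445.39 × 6.3% = 784.06
Specific component: 844 × 0.16 = 135.04
Import duty = 784.06 + 135.04 = 919.10
Buyer bears: inland to port 1581.92 + export clearance 121.14 + origin terminal 523.52 + freight 5748.08 + insurance 141.01 + destination terminal 998.24 + brokerage 408.48 + delivery 1194.84 + duty 919.10 = 11636.33
Landed cost = invoice 4329.72 + 11636.33 = 15966.05

Total landed cost: USD 15966.05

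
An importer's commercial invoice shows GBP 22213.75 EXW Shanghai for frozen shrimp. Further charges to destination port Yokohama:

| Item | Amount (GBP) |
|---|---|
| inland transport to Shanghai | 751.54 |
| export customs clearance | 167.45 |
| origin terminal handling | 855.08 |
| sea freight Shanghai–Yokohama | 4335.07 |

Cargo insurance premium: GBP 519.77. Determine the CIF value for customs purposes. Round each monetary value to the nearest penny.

CIF value: GBP 28842.66

CIF = EXW price + pre-shipment costs + freight + insurance
CIF = 22213.75 + 751.54 + 167.45 + 855.08 + 4335.07 + 519.77 = 28842.66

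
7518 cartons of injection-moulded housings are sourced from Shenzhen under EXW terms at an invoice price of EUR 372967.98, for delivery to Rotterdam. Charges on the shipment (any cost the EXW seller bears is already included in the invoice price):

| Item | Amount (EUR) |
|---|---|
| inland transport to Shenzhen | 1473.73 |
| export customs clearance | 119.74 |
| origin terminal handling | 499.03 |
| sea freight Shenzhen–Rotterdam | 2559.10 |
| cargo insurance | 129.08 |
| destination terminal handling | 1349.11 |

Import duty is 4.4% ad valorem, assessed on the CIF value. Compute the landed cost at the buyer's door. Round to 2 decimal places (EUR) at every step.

EXW: the seller makes goods available at their premises; the buyer bears all onward costs.
CIF value = EXW price + inland to port + export clearance + origin terminal + freight + insurance = 372967.98 + 1473.73 + 119.74 + 499.03 + 2559.10 + 129.08 = 377748.66
Import duty = 377748.66 × 4.4% = 16620.94
Buyer bears: inland to port 1473.73 + export clearance 119.74 + origin terminal 499.03 + freight 2559.10 + insurance 129.08 + destination terminal 1349.11 + duty 16620.94 = 22750.73
Landed cost = invoice 372967.98 + 22750.73 = 395718.71

Total landed cost: EUR 395718.71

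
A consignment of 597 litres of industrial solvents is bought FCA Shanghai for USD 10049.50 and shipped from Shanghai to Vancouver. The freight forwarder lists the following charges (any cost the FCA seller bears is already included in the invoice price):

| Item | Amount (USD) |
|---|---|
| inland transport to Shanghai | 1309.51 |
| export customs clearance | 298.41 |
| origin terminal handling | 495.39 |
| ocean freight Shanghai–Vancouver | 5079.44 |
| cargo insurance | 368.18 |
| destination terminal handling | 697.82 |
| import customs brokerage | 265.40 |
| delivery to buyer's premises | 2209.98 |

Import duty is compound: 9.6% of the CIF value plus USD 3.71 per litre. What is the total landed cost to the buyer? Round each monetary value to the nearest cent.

Total landed cost: USD 22915.86

FCA: the seller delivers export-cleared goods to the carrier; the buyer bears costs from that point.
Already in the invoice (seller's account under FCA): inland to port, export clearance — exclude.
CIF value = FCA price + origin terminal + freight + insurance = 10049.50 + 495.39 + 5079.44 + 368.18 = 15992.51
Ad valorem component: 15992.51 × 9.6% = 1535.28
Specific component: 597 × 3.71 = 2214.87
Import duty = 1535.28 + 2214.87 = 3750.15
Buyer bears: origin terminal 495.39 + freight 5079.44 + insurance 368.18 + destination terminal 697.82 + brokerage 265.40 + delivery 2209.98 + duty 3750.15 = 12866.36
Landed cost = invoice 10049.50 + 12866.36 = 22915.86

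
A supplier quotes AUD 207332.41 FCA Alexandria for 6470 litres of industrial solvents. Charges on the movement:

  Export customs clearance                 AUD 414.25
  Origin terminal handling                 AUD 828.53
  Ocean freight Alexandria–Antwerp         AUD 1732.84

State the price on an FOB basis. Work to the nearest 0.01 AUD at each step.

FOB price: AUD 208160.94

Not relevant to the conversion: export clearance — on the seller under both FCA and FOB; already in the FCA price and stays in the FOB price. freight — on the buyer under both terms; not part of either seller's price.
From FCA to FOB, the seller additionally bears: origin terminal.
FOB price = 207332.41 + 828.53 = 208160.94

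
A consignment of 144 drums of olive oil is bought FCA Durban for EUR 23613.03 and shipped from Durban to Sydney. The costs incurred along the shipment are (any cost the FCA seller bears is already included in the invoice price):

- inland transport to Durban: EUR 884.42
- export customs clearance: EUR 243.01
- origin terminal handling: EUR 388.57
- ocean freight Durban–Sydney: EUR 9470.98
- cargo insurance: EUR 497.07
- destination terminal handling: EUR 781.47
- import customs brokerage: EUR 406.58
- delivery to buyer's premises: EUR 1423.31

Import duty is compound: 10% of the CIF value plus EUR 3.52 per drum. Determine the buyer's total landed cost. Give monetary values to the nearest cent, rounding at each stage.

Total landed cost: EUR 40484.86

FCA: the seller delivers export-cleared goods to the carrier; the buyer bears costs from that point.
Already in the invoice (seller's account under FCA): inland to port, export clearance — exclude.
CIF value = FCA price + origin terminal + freight + insurance = 23613.03 + 388.57 + 9470.98 + 497.07 = 33969.65
Ad valorem component: 33969.65 × 10% = 3396.97
Specific component: 144 × 3.52 = 506.88
Import duty = 3396.97 + 506.88 = 3903.85
Buyer bears: origin terminal 388.57 + freight 9470.98 + insurance 497.07 + destination terminal 781.47 + brokerage 406.58 + delivery 1423.31 + duty 3903.85 = 16871.83
Landed cost = invoice 23613.03 + 16871.83 = 40484.86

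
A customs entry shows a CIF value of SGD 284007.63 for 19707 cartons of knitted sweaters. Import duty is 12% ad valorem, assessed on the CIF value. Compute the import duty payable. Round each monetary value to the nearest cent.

Import duty: SGD 34080.92

Import duty = 284007.63 × 12% = 34080.92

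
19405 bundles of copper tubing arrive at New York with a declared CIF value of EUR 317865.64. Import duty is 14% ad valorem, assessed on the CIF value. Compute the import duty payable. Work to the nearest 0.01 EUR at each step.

Import duty: EUR 44501.19

Import duty = 317865.64 × 14% = 44501.19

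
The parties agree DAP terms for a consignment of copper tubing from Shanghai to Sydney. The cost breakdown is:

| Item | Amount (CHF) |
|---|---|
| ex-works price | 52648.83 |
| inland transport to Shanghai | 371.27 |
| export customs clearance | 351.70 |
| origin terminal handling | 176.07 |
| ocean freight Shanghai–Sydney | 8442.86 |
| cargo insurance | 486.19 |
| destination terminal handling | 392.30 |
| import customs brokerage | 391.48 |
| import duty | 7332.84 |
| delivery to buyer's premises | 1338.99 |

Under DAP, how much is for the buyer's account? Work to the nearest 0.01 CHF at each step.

DAP: the seller bears all costs to the named destination except import duty and clearance.
Seller's account: goods 52648.83 + inland to port 371.27 + export clearance 351.70 + origin terminal 176.07 + freight 8442.86 + insurance 486.19 + destination terminal 392.30 + delivery 1338.99 = 64208.21
Buyer's account: brokerage 391.48 + duty 7332.84 = 7724.32

Buyer's account: CHF 7724.32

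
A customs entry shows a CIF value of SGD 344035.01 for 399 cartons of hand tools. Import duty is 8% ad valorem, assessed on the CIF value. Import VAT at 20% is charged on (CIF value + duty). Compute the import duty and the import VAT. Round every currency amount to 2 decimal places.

Import duty = 344035.01 × 8% = 27522.80
VAT base = CIF + duty = 344035.01 + 27522.80 = 371557.81
Import VAT = 371557.81 × 20% = 74311.56

Import duty: SGD 27522.80; import VAT: SGD 74311.56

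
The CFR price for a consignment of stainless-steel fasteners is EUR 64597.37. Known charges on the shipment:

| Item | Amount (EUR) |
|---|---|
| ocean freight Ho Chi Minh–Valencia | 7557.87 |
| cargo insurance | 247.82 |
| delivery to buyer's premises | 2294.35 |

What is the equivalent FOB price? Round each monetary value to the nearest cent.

Not relevant to the conversion: delivery, insurance — on the buyer under both terms; not part of either seller's price.
From CFR to FOB, the seller no longer bears: freight.
FOB price = 64597.37 − 7557.87 = 57039.50

FOB price: EUR 57039.50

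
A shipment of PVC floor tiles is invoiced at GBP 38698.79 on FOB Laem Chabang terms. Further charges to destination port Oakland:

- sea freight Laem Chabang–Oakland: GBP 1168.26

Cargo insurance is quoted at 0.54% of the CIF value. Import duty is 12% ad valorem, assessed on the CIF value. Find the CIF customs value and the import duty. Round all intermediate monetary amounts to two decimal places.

CIF value: GBP 40083.50; import duty: GBP 4810.02

Let C be the CIF value. C = FOB price + freight + 0.54% × C
C − 0.54% × C = 38698.79 + 1168.26
0.9946 × C = 39867.05
C = 39867.05 / 0.9946 = 40083.50
Insurance premium = 0.54% × 40083.50 = 216.45
Import duty = 40083.50 × 12% = 4810.02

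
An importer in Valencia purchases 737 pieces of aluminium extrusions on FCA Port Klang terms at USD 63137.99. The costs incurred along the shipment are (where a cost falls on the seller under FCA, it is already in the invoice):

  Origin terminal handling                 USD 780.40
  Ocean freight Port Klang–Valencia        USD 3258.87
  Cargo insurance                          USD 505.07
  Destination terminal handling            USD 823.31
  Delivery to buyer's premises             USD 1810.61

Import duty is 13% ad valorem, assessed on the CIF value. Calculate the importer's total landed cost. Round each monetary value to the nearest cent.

FCA: the seller delivers export-cleared goods to the carrier; the buyer bears costs from that point.
CIF value = FCA price + origin terminal + freight + insurance = 63137.99 + 780.40 + 3258.87 + 505.07 = 67682.33
Import duty = 67682.33 × 13% = 8798.70
Buyer bears: origin terminal 780.40 + freight 3258.87 + insurance 505.07 + destination terminal 823.31 + delivery 1810.61 + duty 8798.70 = 15976.96
Landed cost = invoice 63137.99 + 15976.96 = 79114.95

Total landed cost: USD 79114.95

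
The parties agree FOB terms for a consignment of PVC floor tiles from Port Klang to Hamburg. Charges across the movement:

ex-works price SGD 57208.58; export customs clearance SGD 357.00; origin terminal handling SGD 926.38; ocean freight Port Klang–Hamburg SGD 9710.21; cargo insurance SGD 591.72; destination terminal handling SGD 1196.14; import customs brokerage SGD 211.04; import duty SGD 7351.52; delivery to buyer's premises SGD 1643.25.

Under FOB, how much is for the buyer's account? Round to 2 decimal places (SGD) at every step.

FOB: the seller bears costs until goods are on board at the origin port; the buyer bears freight, insurance and all costs thereafter.
Seller's account: goods 57208.58 + export clearance 357.00 + origin terminal 926.38 = 58491.96
Buyer's account: freight 9710.21 + insurance 591.72 + destination terminal 1196.14 + brokerage 211.04 + duty 7351.52 + delivery 1643.25 = 20703.88

Buyer's account: SGD 20703.88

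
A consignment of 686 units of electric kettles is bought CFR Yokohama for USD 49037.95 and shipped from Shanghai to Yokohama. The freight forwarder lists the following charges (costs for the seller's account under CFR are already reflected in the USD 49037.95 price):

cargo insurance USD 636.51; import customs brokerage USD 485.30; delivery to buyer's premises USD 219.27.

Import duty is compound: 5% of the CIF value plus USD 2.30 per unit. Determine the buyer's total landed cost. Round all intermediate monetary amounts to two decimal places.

Total landed cost: USD 54440.55

CFR: the seller pays costs through ocean freight to the destination port, but not insurance.
CIF value = CFR price + insurance = 49037.95 + 636.51 = 49674.46
Ad valorem component: 49674.46 × 5% = 2483.72
Specific component: 686 × 2.30 = 1577.80
Import duty = 2483.72 + 1577.80 = 4061.52
Buyer bears: insurance 636.51 + brokerage 485.30 + delivery 219.27 + duty 4061.52 = 5402.60
Landed cost = invoice 49037.95 + 5402.60 = 54440.55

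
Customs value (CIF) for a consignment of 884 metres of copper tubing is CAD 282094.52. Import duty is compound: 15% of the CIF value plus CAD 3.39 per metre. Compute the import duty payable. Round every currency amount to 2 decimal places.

Import duty: CAD 45310.94

Ad valorem component: 282094.52 × 15% = 42314.18
Specific component: 884 × 3.39 = 2996.76
Import duty = 42314.18 + 2996.76 = 45310.94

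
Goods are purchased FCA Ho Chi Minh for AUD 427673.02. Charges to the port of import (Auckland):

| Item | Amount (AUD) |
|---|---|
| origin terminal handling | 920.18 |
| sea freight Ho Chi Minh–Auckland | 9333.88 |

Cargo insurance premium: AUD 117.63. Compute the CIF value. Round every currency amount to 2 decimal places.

CIF = FCA price + pre-shipment costs + freight + insurance
CIF = 427673.02 + 920.18 + 9333.88 + 117.63 = 438044.71

CIF value: AUD 438044.71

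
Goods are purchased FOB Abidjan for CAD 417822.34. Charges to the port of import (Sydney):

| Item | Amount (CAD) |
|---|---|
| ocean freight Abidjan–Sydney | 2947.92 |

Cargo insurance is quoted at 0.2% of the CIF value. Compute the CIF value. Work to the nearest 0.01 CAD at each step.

Let C be the CIF value. C = FOB price + freight + 0.2% × C
C − 0.2% × C = 417822.34 + 2947.92
0.998 × C = 420770.26
C = 420770.26 / 0.998 = 421613.49
Insurance premium = 0.2% × 421613.49 = 843.23

CIF value: CAD 421613.49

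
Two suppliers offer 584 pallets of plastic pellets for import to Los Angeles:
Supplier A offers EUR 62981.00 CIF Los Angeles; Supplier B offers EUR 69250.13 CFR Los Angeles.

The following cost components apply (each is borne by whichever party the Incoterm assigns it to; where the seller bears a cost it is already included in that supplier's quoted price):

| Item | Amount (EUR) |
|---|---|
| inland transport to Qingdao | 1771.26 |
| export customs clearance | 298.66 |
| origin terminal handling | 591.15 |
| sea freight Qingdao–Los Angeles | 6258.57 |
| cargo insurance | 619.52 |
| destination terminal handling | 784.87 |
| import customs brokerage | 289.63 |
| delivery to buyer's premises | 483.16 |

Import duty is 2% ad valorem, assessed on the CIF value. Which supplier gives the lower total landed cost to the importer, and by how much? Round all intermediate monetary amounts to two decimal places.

Supplier A (CIF):
The CIF price already equals the CIF value: 62981.00
Import duty = 62981.00 × 2% = 1259.62
Buyer bears (A): 784.87 + 289.63 + 483.16 = 1557.66
Landed cost (A) = invoice 62981.00 + 1557.66 + duty 1259.62 = 65798.28
Supplier B (CFR):
CIF value = CFR price + insurance = 69250.13 + 619.52 = 69869.65
Import duty = 69869.65 × 2% = 1397.39
Buyer bears (B): 619.52 + 784.87 + 289.63 + 483.16 = 2177.18
Landed cost (B) = invoice 69250.13 + 2177.18 + duty 1397.39 = 72824.70
Difference = |65798.28 − 72824.70| = 7026.42

Supplier A is cheaper by EUR 7026.42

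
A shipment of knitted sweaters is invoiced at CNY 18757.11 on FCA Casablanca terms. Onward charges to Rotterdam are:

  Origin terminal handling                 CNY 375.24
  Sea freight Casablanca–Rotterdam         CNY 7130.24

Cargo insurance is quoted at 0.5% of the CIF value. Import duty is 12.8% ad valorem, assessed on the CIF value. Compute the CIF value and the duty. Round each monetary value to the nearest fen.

Let C be the CIF value. C = FCA price + pre-shipment costs + freight + 0.5% × C
C − 0.5% × C = 18757.11 + 375.24 + 7130.24
0.995 × C = 26262.59
C = 26262.59 / 0.995 = 26394.56
Insurance premium = 0.5% × 26394.56 = 131.97
Import duty = 26394.56 × 12.8% = 3378.50

CIF value: CNY 26394.56; import duty: CNY 3378.50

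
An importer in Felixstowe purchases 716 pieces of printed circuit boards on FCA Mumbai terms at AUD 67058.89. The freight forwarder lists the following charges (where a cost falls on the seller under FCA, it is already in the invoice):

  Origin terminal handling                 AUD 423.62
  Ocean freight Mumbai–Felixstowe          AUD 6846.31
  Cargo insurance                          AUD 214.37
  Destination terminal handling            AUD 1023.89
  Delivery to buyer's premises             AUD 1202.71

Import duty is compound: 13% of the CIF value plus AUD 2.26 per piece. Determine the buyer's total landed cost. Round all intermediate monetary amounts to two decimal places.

Total landed cost: AUD 88078.56

FCA: the seller delivers export-cleared goods to the carrier; the buyer bears costs from that point.
CIF value = FCA price + origin terminal + freight + insurance = 67058.89 + 423.62 + 6846.31 + 214.37 = 74543.19
Ad valorem component: 74543.19 × 13% = 9690.61
Specific component: 716 × 2.26 = 1618.16
Import duty = 9690.61 + 1618.16 = 11308.77
Buyer bears: origin terminal 423.62 + freight 6846.31 + insurance 214.37 + destination terminal 1023.89 + delivery 1202.71 + duty 11308.77 = 21019.67
Landed cost = invoice 67058.89 + 21019.67 = 88078.56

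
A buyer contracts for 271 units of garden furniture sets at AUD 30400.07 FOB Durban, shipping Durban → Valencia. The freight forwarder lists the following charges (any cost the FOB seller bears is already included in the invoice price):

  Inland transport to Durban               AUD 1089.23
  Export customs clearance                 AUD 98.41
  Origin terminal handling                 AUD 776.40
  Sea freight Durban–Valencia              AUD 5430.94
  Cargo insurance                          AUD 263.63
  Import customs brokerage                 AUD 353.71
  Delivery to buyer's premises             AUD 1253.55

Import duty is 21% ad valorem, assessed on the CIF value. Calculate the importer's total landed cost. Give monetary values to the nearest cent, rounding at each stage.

FOB: the seller bears costs until goods are on board at the origin port; the buyer bears freight, insurance and all costs thereafter.
Already in the invoice (seller's account under FOB): inland to port, export clearance, origin terminal — exclude.
CIF value = FOB price + freight + insurance = 30400.07 + 5430.94 + 263.63 = 36094.64
Import duty = 36094.64 × 21% = 7579.87
Buyer bears: freight 5430.94 + insurance 263.63 + brokerage 353.71 + delivery 1253.55 + duty 7579.87 = 14881.70
Landed cost = invoice 30400.07 + 14881.70 = 45281.77

Total landed cost: AUD 45281.77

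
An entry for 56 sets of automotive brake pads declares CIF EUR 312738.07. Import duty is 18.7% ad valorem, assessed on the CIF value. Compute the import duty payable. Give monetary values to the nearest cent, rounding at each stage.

Import duty: EUR 58482.02

Import duty = 312738.07 × 18.7% = 58482.02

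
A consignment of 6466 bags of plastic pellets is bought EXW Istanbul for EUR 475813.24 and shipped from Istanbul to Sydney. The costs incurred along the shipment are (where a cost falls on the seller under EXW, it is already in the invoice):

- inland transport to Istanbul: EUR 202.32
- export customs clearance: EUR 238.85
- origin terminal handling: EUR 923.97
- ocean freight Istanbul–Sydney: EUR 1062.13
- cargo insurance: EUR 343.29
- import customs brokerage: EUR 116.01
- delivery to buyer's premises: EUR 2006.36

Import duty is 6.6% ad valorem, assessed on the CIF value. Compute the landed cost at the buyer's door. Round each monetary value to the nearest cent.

EXW: the seller makes goods available at their premises; the buyer bears all onward costs.
CIF value = EXW price + inland to port + export clearance + origin terminal + freight + insurance = 475813.24 + 202.32 + 238.85 + 923.97 + 1062.13 + 343.29 = 478583.80
Import duty = 478583.80 × 6.6% = 31586.53
Buyer bears: inland to port 202.32 + export clearance 238.85 + origin terminal 923.97 + freight 1062.13 + insurance 343.29 + brokerage 116.01 + delivery 2006.36 + duty 31586.53 = 36479.46
Landed cost = invoice 475813.24 + 36479.46 = 512292.70

Total landed cost: EUR 512292.70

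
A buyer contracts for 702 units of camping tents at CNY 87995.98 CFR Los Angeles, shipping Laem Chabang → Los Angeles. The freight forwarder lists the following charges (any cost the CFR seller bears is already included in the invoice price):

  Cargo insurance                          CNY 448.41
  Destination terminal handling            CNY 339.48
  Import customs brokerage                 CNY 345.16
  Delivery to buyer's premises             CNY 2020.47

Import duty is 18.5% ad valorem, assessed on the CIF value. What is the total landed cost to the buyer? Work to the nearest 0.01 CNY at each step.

Total landed cost: CNY 107511.71

CFR: the seller pays costs through ocean freight to the destination port, but not insurance.
CIF value = CFR price + insurance = 87995.98 + 448.41 = 88444.39
Import duty = 88444.39 × 18.5% = 16362.21
Buyer bears: insurance 448.41 + destination terminal 339.48 + brokerage 345.16 + delivery 2020.47 + duty 16362.21 = 19515.73
Landed cost = invoice 87995.98 + 19515.73 = 107511.71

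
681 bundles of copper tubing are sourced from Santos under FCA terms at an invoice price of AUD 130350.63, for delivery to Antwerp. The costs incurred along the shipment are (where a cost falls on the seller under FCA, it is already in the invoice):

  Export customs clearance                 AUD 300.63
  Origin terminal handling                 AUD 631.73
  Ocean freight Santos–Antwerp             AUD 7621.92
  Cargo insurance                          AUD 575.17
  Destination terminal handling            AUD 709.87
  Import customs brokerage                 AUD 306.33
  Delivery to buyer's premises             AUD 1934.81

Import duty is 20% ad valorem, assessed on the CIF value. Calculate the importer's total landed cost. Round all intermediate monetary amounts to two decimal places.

FCA: the seller delivers export-cleared goods to the carrier; the buyer bears costs from that point.
Already in the invoice (seller's account under FCA): export clearance — exclude.
CIF value = FCA price + origin terminal + freight + insurance = 130350.63 + 631.73 + 7621.92 + 575.17 = 139179.45
Import duty = 139179.45 × 20% = 27835.89
Buyer bears: origin terminal 631.73 + freight 7621.92 + insurance 575.17 + destination terminal 709.87 + brokerage 306.33 + delivery 1934.81 + duty 27835.89 = 39615.72
Landed cost = invoice 130350.63 + 39615.72 = 169966.35

Total landed cost: AUD 169966.35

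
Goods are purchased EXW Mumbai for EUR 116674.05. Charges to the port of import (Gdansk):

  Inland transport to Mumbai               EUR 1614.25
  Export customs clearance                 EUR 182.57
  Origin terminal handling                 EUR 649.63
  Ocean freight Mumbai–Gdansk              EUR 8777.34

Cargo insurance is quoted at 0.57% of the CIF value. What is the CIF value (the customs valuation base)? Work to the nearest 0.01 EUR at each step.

Let C be the CIF value. C = EXW price + pre-shipment costs + freight + 0.57% × C
C − 0.57% × C = 116674.05 + 1614.25 + 182.57 + 649.63 + 8777.34
0.9943 × C = 127897.84
C = 127897.84 / 0.9943 = 128631.04
Insurance premium = 0.57% × 128631.04 = 733.20

CIF value: EUR 128631.04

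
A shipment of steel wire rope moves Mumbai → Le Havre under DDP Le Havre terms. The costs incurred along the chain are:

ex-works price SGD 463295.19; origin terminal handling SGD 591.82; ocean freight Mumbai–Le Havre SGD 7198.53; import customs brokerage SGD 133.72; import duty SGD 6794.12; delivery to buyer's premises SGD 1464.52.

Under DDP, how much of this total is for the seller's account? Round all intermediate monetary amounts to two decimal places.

Seller's account: SGD 479477.90

DDP: the seller bears all costs including import duty.
Seller's account: goods 463295.19 + origin terminal 591.82 + freight 7198.53 + brokerage 133.72 + duty 6794.12 + delivery 1464.52 = 479477.90
Buyer's account: 0.00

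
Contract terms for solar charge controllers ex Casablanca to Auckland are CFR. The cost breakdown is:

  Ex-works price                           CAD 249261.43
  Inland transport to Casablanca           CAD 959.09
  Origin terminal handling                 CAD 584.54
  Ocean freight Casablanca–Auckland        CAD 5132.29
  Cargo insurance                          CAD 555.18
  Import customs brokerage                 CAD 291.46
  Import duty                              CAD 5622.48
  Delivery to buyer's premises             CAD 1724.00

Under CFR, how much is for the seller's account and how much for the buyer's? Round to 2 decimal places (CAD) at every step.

Seller: CAD 255937.35; buyer: CAD 8193.12

CFR: the seller pays costs through ocean freight to the destination port, but not insurance.
Seller's account: goods 249261.43 + inland to port 959.09 + origin terminal 584.54 + freight 5132.29 = 255937.35
Buyer's account: insurance 555.18 + brokerage 291.46 + duty 5622.48 + delivery 1724.00 = 8193.12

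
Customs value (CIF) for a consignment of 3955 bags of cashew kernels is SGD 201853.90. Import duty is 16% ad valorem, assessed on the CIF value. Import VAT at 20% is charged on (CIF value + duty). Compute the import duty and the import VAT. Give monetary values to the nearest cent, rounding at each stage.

Import duty: SGD 32296.62; import VAT: SGD 46830.10

Import duty = 201853.90 × 16% = 32296.62
VAT base = CIF + duty = 201853.90 + 32296.62 = 234150.52
Import VAT = 234150.52 × 20% = 46830.10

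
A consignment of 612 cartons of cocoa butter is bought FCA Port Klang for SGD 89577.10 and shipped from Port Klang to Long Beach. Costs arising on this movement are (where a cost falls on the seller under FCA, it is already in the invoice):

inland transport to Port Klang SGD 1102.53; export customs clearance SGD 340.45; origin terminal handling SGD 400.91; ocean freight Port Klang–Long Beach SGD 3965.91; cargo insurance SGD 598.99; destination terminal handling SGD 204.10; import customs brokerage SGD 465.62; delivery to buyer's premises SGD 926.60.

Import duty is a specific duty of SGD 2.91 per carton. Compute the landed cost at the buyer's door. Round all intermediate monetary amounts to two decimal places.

Total landed cost: SGD 97920.15

FCA: the seller delivers export-cleared goods to the carrier; the buyer bears costs from that point.
Already in the invoice (seller's account under FCA): inland to port, export clearance — exclude.
CIF value = FCA price + origin terminal + freight + insurance = 89577.10 + 400.91 + 3965.91 + 598.99 = 94542.91
Import duty = 612 × 2.91 = 1780.92
Buyer bears: origin terminal 400.91 + freight 3965.91 + insurance 598.99 + destination terminal 204.10 + brokerage 465.62 + delivery 926.60 + duty 1780.92 = 8343.05
Landed cost = invoice 89577.10 + 8343.05 = 97920.15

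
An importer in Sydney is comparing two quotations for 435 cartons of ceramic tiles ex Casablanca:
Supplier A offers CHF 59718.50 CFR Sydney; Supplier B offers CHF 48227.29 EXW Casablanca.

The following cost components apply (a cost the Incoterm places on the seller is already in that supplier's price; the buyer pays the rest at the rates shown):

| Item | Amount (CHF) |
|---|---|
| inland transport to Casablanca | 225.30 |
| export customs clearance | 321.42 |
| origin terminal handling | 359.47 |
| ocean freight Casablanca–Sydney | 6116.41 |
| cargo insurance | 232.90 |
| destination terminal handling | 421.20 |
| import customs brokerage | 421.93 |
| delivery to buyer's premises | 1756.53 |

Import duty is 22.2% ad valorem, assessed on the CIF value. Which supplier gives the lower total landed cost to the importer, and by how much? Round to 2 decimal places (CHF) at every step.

Supplier B is cheaper by CHF 5460.64

Supplier A (CFR):
CIF value = CFR price + insurance = 59718.50 + 232.90 = 59951.40
Import duty = 59951.40 × 22.2% = 13309.21
Buyer bears (A): 232.90 + 421.20 + 421.93 + 1756.53 = 2832.56
Landed cost (A) = invoice 59718.50 + 2832.56 + duty 13309.21 = 75860.27
Supplier B (EXW):
CIF value = EXW price + inland to port + export clearance + origin terminal + freight + insurance = 48227.29 + 225.30 + 321.42 + 359.47 + 6116.41 + 232.90 = 55482.79
Import duty = 55482.79 × 22.2% = 12317.18
Buyer bears (B): 225.30 + 321.42 + 359.47 + 6116.41 + 232.90 + 421.20 + 421.93 + 1756.53 = 9855.16
Landed cost (B) = invoice 48227.29 + 9855.16 + duty 12317.18 = 70399.63
Difference = |75860.27 − 70399.63| = 5460.64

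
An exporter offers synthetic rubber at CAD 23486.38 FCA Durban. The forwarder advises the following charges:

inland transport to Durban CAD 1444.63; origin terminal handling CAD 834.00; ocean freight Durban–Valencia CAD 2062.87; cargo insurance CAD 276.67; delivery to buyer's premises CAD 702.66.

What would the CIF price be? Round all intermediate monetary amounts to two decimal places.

Not relevant to the conversion: inland to port — on the seller under both FCA and CIF; already in the FCA price and stays in the CIF price. delivery — on the buyer under both terms; not part of either seller's price.
From FCA to CIF, the seller additionally bears: origin terminal, freight, insurance.
CIF price = 23486.38 + 834.00 + 2062.87 + 276.67 = 26659.92

CIF price: CAD 26659.92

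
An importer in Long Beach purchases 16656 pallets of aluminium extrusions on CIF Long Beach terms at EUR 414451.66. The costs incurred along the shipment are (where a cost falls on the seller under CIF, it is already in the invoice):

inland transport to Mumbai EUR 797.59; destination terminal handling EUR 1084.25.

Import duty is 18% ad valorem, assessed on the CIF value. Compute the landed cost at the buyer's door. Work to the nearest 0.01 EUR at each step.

CIF: the seller pays costs through ocean freight and marine insurance to the destination port.
Already in the invoice (seller's account under CIF): inland to port — exclude.
The CIF price already equals the CIF value: 414451.66
Import duty = 414451.66 × 18% = 74601.30
Buyer bears: destination terminal 1084.25 + duty 74601.30 = 75685.55
Landed cost = invoice 414451.66 + 75685.55 = 490137.21

Total landed cost: EUR 490137.21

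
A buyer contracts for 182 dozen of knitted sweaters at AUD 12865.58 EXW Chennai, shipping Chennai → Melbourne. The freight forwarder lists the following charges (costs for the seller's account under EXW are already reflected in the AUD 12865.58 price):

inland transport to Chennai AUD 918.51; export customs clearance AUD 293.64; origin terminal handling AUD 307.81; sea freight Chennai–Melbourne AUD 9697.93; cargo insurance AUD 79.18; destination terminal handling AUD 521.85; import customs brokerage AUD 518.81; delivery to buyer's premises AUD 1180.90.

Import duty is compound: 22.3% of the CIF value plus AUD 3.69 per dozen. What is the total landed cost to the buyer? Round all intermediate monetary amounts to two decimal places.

Total landed cost: AUD 32444.06

EXW: the seller makes goods available at their premises; the buyer bears all onward costs.
CIF value = EXW price + inland to port + export clearance + origin terminal + freight + insurance = 12865.58 + 918.51 + 293.64 + 307.81 + 9697.93 + 79.18 = 24162.65
Ad valorem component: 24162.65 × 22.3% = 5388.27
Specific component: 182 × 3.69 = 671.58
Import duty = 5388.27 + 671.58 = 6059.85
Buyer bears: inland to port 918.51 + export clearance 293.64 + origin terminal 307.81 + freight 9697.93 + insurance 79.18 + destination terminal 521.85 + brokerage 518.81 + delivery 1180.90 + duty 6059.85 = 19578.48
Landed cost = invoice 12865.58 + 19578.48 = 32444.06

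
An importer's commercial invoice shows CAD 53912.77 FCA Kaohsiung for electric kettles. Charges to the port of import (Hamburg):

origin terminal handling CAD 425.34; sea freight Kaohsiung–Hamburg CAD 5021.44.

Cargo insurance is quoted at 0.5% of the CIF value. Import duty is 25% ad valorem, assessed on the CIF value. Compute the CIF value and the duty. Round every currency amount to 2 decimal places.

CIF value: CAD 59657.84; import duty: CAD 14914.46

Let C be the CIF value. C = FCA price + pre-shipment costs + freight + 0.5% × C
C − 0.5% × C = 53912.77 + 425.34 + 5021.44
0.995 × C = 59359.55
C = 59359.55 / 0.995 = 59657.84
Insurance premium = 0.5% × 59657.84 = 298.29
Import duty = 59657.84 × 25% = 14914.46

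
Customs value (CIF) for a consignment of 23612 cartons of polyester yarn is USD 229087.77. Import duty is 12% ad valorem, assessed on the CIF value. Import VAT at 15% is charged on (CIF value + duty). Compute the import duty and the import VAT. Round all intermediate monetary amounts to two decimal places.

Import duty = 229087.77 × 12% = 27490.53
VAT base = CIF + duty = 229087.77 + 27490.53 = 256578.30
Import VAT = 256578.30 × 15% = 38486.75

Import duty: USD 27490.53; import VAT: USD 38486.75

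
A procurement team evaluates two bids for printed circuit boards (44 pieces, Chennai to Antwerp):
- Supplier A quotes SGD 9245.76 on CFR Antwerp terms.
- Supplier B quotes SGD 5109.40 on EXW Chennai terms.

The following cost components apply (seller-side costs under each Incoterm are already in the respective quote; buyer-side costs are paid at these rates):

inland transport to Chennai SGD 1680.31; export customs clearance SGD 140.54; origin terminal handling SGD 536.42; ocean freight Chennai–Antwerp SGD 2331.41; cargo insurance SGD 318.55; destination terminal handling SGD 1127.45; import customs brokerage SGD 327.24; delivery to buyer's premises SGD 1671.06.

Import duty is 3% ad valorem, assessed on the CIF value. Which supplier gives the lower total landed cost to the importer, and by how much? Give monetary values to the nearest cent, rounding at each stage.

Supplier A is cheaper by SGD 568.89

Supplier A (CFR):
CIF value = CFR price + insurance = 9245.76 + 318.55 = 9564.31
Import duty = 9564.31 × 3% = 286.93
Buyer bears (A): 318.55 + 1127.45 + 327.24 + 1671.06 = 3444.30
Landed cost (A) = invoice 9245.76 + 3444.30 + duty 286.93 = 12976.99
Supplier B (EXW):
CIF value = EXW price + inland to port + export clearance + origin terminal + freight + insurance = 5109.40 + 1680.31 + 140.54 + 536.42 + 2331.41 + 318.55 = 10116.63
Import duty = 10116.63 × 3% = 303.50
Buyer bears (B): 1680.31 + 140.54 + 536.42 + 2331.41 + 318.55 + 1127.45 + 327.24 + 1671.06 = 8132.98
Landed cost (B) = invoice 5109.40 + 8132.98 + duty 303.50 = 13545.88
Difference = |12976.99 − 13545.88| = 568.89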